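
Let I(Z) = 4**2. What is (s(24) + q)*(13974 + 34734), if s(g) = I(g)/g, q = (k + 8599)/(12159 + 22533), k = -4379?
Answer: 111005532/2891 ≈ 38397.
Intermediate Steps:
I(Z) = 16
q = 1055/8673 (q = (-4379 + 8599)/(12159 + 22533) = 4220/34692 = 4220*(1/34692) = 1055/8673 ≈ 0.12164)
s(g) = 16/g
(s(24) + q)*(13974 + 34734) = (16/24 + 1055/8673)*(13974 + 34734) = (16*(1/24) + 1055/8673)*48708 = (2/3 + 1055/8673)*48708 = (2279/2891)*48708 = 111005532/2891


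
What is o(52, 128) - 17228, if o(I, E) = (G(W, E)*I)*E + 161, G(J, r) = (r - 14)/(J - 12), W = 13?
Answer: 741717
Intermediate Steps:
G(J, r) = (-14 + r)/(-12 + J)
o(I, E) = 161 + E*I*(-14 + E) (o(I, E) = (((-14 + E)/(-12 + 13))*I)*E + 161 = (((-14 + E)/1)*I)*E + 161 = ((1*(-14 + E))*I)*E + 161 = ((-14 + E)*I)*E + 161 = (I*(-14 + E))*E + 161 = E*I*(-14 + E) + 161 = 161 + E*I*(-14 + E))
o(52, 128) - 17228 = (161 + 128*52*(-14 + 128)) - 17228 = (161 + 128*52*114) - 17228 = (161 + 758784) - 17228 = 758945 - 17228 = 741717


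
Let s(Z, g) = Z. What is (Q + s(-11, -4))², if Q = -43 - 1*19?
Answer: 5329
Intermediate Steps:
Q = -62 (Q = -43 - 19 = -62)
(Q + s(-11, -4))² = (-62 - 11)² = (-73)² = 5329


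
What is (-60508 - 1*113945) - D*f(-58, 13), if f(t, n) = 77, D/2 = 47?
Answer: -181691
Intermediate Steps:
D = 94 (D = 2*47 = 94)
(-60508 - 1*113945) - D*f(-58, 13) = (-60508 - 1*113945) - 94*77 = (-60508 - 113945) - 1*7238 = -174453 - 7238 = -181691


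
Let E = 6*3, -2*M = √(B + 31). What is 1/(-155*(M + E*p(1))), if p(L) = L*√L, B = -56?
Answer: -72/204755 - 2*I/40951 ≈ -0.00035164 - 4.8839e-5*I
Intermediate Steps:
M = -5*I/2 (M = -√(-56 + 31)/2 = -5*I/2 ≈ -2.5*I)
p(L) = L^(3/2)
E = 18
1/(-155*(M + E*p(1))) = 1/(-155*(-5*I/2 + 18*1^(3/2))) = 1/(-155*(-5*I/2 + 18*1)) = 1/(-155*(-5*I/2 + 18)) = 1/(-155*(18 - 5*I/2)) = 1/(-2790 + 775*I/2) = 4*(-2790 - 775*I/2)/31737025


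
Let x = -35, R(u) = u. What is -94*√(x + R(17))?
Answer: -282*I*√2 ≈ -398.81*I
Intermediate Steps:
-94*√(x + R(17)) = -94*√(-35 + 17) = -282*I*√2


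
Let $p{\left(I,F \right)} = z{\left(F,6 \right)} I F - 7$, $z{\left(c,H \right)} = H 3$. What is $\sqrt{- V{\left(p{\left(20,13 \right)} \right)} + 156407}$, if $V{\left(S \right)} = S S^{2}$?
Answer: $i \sqrt{102043812810} \approx 3.1944 \cdot 10^{5} i$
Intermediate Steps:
$z{\left(c,H \right)} = 3 H$
$p{\left(I,F \right)} = -7 + 18 F I$ ($p{\left(I,F \right)} = 3 \cdot 6 I F - 7 = 18 I F - 7 = 18 F I - 7 = -7 + 18 F I$)
$V{\left(S \right)} = S^{3}$
$\sqrt{- V{\left(p{\left(20,13 \right)} \right)} + 156407} = \sqrt{- \left(-7 + 18 \cdot 13 \cdot 20\right)^{3} + 156407} = \sqrt{- \left(-7 + 4680\right)^{3} + 156407} = \sqrt{- 4673^{3} + 156407} = \sqrt{\left(-1\right) 102043969217 + 156407} = \sqrt{-102043969217 + 156407} = \sqrt{-102043812810} = i \sqrt{102043812810}$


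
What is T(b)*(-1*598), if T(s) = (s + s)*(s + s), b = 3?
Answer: -21528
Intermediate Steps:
T(s) = 4*s² (T(s) = (2*s)*(2*s) = 4*s²)
T(b)*(-1*598) = (4*3²)*(-1*598) = (4*9)*(-598) = 36*(-598) = -21528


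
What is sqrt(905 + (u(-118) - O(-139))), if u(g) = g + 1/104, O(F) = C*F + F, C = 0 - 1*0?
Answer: sqrt(2503930)/52 ≈ 30.430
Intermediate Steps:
C = 0 (C = 0 + 0 = 0)
O(F) = F (O(F) = 0*F + F = 0 + F = F)
u(g) = 1/104 + g (u(g) = g + 1/104 = 1/104 + g)
sqrt(905 + (u(-118) - O(-139))) = sqrt(905 + ((1/104 - 118) - 1*(-139))) = sqrt(905 + (-12271/104 + 139)) = sqrt(905 + 2185/104) = sqrt(96305/104) = sqrt(2503930)/52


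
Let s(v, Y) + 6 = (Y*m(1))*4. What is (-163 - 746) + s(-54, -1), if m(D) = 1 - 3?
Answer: -907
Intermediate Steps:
m(D) = -2
s(v, Y) = -6 - 8*Y (s(v, Y) = -6 + (Y*(-2))*4 = -6 - 2*Y*4 = -6 - 8*Y)
(-163 - 746) + s(-54, -1) = (-163 - 746) + (-6 - 8*(-1)) = -909 + (-6 + 8) = -909 + 2 = -907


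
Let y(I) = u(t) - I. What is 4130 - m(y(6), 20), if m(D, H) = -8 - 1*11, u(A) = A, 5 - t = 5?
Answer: 4149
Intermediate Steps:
t = 0 (t = 5 - 1*5 = 5 - 5 = 0)
y(I) = -I (y(I) = 0 - I = -I)
m(D, H) = -19 (m(D, H) = -8 - 11 = -19)
4130 - m(y(6), 20) = 4130 - 1*(-19) = 4130 + 19 = 4149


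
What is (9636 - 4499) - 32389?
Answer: -27252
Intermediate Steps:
(9636 - 4499) - 32389 = 5137 - 32389 = -27252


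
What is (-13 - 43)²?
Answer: 3136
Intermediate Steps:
(-13 - 43)² = (-56)² = 3136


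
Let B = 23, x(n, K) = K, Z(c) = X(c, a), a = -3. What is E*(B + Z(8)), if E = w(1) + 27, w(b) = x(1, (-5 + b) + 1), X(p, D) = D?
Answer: 480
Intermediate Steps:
Z(c) = -3
w(b) = -4 + b (w(b) = (-5 + b) + 1 = -4 + b)
E = 24 (E = (-4 + 1) + 27 = -3 + 27 = 24)
E*(B + Z(8)) = 24*(23 - 3) = 24*20 = 480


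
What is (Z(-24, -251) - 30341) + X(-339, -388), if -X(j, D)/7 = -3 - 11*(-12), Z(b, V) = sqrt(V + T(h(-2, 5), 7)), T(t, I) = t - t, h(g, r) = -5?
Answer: -31244 + I*sqrt(251) ≈ -31244.0 + 15.843*I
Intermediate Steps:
T(t, I) = 0
Z(b, V) = sqrt(V) (Z(b, V) = sqrt(V + 0) = sqrt(V))
X(j, D) = -903 (X(j, D) = -7*(-3 - 11*(-12)) = -7*(-3 + 132) = -7*129 = -903)
(Z(-24, -251) - 30341) + X(-339, -388) = (sqrt(-251) - 30341) - 903 = (I*sqrt(251) - 30341) - 903 = (-30341 + I*sqrt(251)) - 903 = -31244 + I*sqrt(251)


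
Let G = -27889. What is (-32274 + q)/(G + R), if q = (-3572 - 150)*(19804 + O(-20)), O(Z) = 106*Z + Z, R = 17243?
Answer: 32888841/5323 ≈ 6178.6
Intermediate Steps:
O(Z) = 107*Z
q = -65745408 (q = (-3572 - 150)*(19804 + 107*(-20)) = -3722*(19804 - 2140) = -3722*17664 = -65745408)
(-32274 + q)/(G + R) = (-32274 - 65745408)/(-27889 + 17243) = -65777682/(-10646) = -65777682*(-1/10646) = 32888841/5323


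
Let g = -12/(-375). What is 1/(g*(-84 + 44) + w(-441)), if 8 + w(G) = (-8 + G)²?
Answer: 25/5039793 ≈ 4.9605e-6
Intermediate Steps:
g = 4/125 (g = -12*(-1)/375 = -1*(-4/125) = 4/125 ≈ 0.032000)
w(G) = -8 + (-8 + G)²
1/(g*(-84 + 44) + w(-441)) = 1/(4*(-84 + 44)/125 + (-8 + (-8 - 441)²)) = 1/((4/125)*(-40) + (-8 + (-449)²)) = 1/(-32/25 + (-8 + 201601)) = 1/(-32/25 + 201593) = 1/(5039793/25) = 25/5039793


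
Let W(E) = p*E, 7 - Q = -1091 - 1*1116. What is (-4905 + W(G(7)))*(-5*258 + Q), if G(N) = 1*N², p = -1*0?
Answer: -4532220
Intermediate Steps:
p = 0
Q = 2214 (Q = 7 - (-1091 - 1*1116) = 7 - (-1091 - 1116) = 7 - 1*(-2207) = 7 + 2207 = 2214)
G(N) = N²
W(E) = 0 (W(E) = 0*E = 0)
(-4905 + W(G(7)))*(-5*258 + Q) = (-4905 + 0)*(-5*258 + 2214) = -4905*(-1290 + 2214) = -4905*924 = -4532220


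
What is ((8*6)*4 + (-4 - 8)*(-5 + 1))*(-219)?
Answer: -52560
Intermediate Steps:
((8*6)*4 + (-4 - 8)*(-5 + 1))*(-219) = (48*4 - 12*(-4))*(-219) = (192 + 48)*(-219) = 240*(-219) = -52560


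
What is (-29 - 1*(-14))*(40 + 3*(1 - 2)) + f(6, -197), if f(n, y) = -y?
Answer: -358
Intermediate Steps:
(-29 - 1*(-14))*(40 + 3*(1 - 2)) + f(6, -197) = (-29 - 1*(-14))*(40 + 3*(1 - 2)) - 1*(-197) = (-29 + 14)*(40 + 3*(-1)) + 197 = -15*(40 - 3) + 197 = -15*37 + 197 = -555 + 197 = -358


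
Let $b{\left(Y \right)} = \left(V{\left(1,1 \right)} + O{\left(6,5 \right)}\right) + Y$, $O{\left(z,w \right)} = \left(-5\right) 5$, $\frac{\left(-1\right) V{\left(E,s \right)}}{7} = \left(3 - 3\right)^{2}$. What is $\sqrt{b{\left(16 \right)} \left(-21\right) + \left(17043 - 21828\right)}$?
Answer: $2 i \sqrt{1149} \approx 67.794 i$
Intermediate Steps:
$V{\left(E,s \right)} = 0$ ($V{\left(E,s \right)} = - 7 \left(3 - 3\right)^{2} = - 7 \cdot 0^{2} = \left(-7\right) 0 = 0$)
$O{\left(z,w \right)} = -25$
$b{\left(Y \right)} = -25 + Y$ ($b{\left(Y \right)} = \left(0 - 25\right) + Y = -25 + Y$)
$\sqrt{b{\left(16 \right)} \left(-21\right) + \left(17043 - 21828\right)} = \sqrt{\left(-25 + 16\right) \left(-21\right) + \left(17043 - 21828\right)} = \sqrt{\left(-9\right) \left(-21\right) - 4785} = \sqrt{189 - 4785} = \sqrt{-4596} = 2 i \sqrt{1149}$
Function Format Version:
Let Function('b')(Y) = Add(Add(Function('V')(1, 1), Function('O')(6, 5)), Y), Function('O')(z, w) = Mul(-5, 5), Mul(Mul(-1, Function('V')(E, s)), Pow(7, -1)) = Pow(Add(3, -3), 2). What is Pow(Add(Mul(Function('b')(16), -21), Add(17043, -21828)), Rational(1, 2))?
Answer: Mul(2, I, Pow(1149, Rational(1, 2))) ≈ Mul(67.794, I)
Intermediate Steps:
Function('V')(E, s) = 0 (Function('V')(E, s) = Mul(-7, Pow(Add(3, -3), 2)) = Mul(-7, Pow(0, 2)) = Mul(-7, 0) = 0)
Function('O')(z, w) = -25
Function('b')(Y) = Add(-25, Y) (Function('b')(Y) = Add(Add(0, -25), Y) = Add(-25, Y))
Pow(Add(Mul(Function('b')(16), -21), Add(17043, -21828)), Rational(1, 2)) = Pow(Add(Mul(Add(-25, 16), -21), Add(17043, -21828)), Rational(1, 2)) = Pow(Add(Mul(-9, -21), -4785), Rational(1, 2)) = Pow(Add(189, -4785), Rational(1, 2)) = Pow(-4596, Rational(1, 2)) = Mul(2, I, Pow(1149, Rational(1, 2)))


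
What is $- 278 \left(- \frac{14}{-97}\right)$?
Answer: $- \frac{3892}{97} \approx -40.124$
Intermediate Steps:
$- 278 \left(- \frac{14}{-97}\right) = - 278 \left(\left(-14\right) \left(- \frac{1}{97}\right)\right) = \left(-278\right) \frac{14}{97} = - \frac{3892}{97}$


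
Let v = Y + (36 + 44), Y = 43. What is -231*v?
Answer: -28413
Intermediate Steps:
v = 123 (v = 43 + (36 + 44) = 43 + 80 = 123)
-231*v = -231*123 = -28413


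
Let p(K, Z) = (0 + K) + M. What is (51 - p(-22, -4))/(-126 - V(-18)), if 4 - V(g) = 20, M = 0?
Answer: -73/110 ≈ -0.66364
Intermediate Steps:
p(K, Z) = K (p(K, Z) = (0 + K) + 0 = K + 0 = K)
V(g) = -16 (V(g) = 4 - 1*20 = 4 - 20 = -16)
(51 - p(-22, -4))/(-126 - V(-18)) = (51 - 1*(-22))/(-126 - 1*(-16)) = (51 + 22)/(-126 + 16) = 73/(-110) = 73*(-1/110) = -73/110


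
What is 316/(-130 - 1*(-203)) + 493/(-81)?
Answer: -10393/5913 ≈ -1.7577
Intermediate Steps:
316/(-130 - 1*(-203)) + 493/(-81) = 316/(-130 + 203) + 493*(-1/81) = 316/73 - 493/81 = -10393/5913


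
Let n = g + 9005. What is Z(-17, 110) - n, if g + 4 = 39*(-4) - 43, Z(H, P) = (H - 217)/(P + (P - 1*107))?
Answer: -994860/113 ≈ -8804.1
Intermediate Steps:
Z(H, P) = (-217 + H)/(-107 + 2*P) (Z(H, P) = (-217 + H)/(P + (P - 107)) = (-217 + H)/(P + (-107 + P)) = (-217 + H)/(-107 + 2*P))
g = -203 (g = -4 + (39*(-4) - 43) = -4 + (-156 - 43) = -4 - 199 = -203)
n = 8802 (n = -203 + 9005 = 8802)
Z(-17, 110) - n = (-217 - 17)/(-107 + 2*110) - 1*8802 = -234/(-107 + 220) - 8802 = -234/113 - 8802 = -994860/113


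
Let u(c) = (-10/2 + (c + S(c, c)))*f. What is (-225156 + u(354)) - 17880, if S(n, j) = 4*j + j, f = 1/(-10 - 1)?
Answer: -2675515/11 ≈ -2.4323e+5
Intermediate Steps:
f = -1/11 (f = 1/(-11) = -1/11 ≈ -0.090909)
S(n, j) = 5*j
u(c) = 5/11 - 6*c/11 (u(c) = (-10/2 + (c + 5*c))*(-1/11) = (-10*1/2 + 6*c)*(-1/11) = (-5 + 6*c)*(-1/11) = 5/11 - 6*c/11)
(-225156 + u(354)) - 17880 = (-225156 + (5/11 - 6/11*354)) - 17880 = (-225156 + (5/11 - 2124/11)) - 17880 = (-225156 - 2119/11) - 17880 = -2478835/11 - 17880 = -2675515/11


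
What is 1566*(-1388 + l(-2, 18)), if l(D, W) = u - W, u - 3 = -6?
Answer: -2206494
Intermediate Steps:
u = -3 (u = 3 - 6 = -3)
l(D, W) = -3 - W
1566*(-1388 + l(-2, 18)) = 1566*(-1388 + (-3 - 1*18)) = 1566*(-1388 + (-3 - 18)) = 1566*(-1388 - 21) = 1566*(-1409) = -2206494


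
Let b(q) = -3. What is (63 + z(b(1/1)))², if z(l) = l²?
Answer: 5184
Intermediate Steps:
(63 + z(b(1/1)))² = (63 + (-3)²)² = (63 + 9)² = 72² = 5184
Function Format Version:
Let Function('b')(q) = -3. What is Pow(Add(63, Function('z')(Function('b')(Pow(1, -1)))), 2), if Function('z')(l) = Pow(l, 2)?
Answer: 5184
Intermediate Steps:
Pow(Add(63, Function('z')(Function('b')(Pow(1, -1)))), 2) = Pow(Add(63, Pow(-3, 2)), 2) = Pow(Add(63, 9), 2) = Pow(72, 2) = 5184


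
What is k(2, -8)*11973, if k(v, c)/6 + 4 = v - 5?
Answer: -502866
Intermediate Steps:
k(v, c) = -54 + 6*v (k(v, c) = -24 + 6*(v - 5) = -24 + 6*(-5 + v) = -24 + (-30 + 6*v) = -54 + 6*v)
k(2, -8)*11973 = (-54 + 6*2)*11973 = (-54 + 12)*11973 = -42*11973 = -502866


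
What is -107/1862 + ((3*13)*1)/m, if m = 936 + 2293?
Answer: -272885/6012398 ≈ -0.045387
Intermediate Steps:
m = 3229
-107/1862 + ((3*13)*1)/m = -107/1862 + ((3*13)*1)/3229 = -107*1/1862 + (39*1)*(1/3229) = -107/1862 + 39*(1/3229) = -107/1862 + 39/3229 = -272885/6012398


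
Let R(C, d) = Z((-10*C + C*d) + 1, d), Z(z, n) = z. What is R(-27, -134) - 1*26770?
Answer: -22881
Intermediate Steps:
R(C, d) = 1 - 10*C + C*d (R(C, d) = (-10*C + C*d) + 1 = 1 - 10*C + C*d)
R(-27, -134) - 1*26770 = (1 - 10*(-27) - 27*(-134)) - 1*26770 = (1 + 270 + 3618) - 26770 = 3889 - 26770 = -22881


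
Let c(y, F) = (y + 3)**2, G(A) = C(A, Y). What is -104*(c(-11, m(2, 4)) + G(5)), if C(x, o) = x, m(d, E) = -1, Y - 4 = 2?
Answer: -7176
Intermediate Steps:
Y = 6 (Y = 4 + 2 = 6)
G(A) = A
c(y, F) = (3 + y)**2
-104*(c(-11, m(2, 4)) + G(5)) = -104*((3 - 11)**2 + 5) = -104*((-8)**2 + 5) = -104*(64 + 5) = -104*69 = -7176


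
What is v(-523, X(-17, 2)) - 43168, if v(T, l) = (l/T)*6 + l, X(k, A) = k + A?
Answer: -22584619/523 ≈ -43183.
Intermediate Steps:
X(k, A) = A + k
v(T, l) = l + 6*l/T (v(T, l) = 6*l/T + l = l + 6*l/T)
v(-523, X(-17, 2)) - 43168 = (2 - 17)*(6 - 523)/(-523) - 43168 = -15*(-1/523)*(-517) - 43168 = -7755/523 - 43168 = -22584619/523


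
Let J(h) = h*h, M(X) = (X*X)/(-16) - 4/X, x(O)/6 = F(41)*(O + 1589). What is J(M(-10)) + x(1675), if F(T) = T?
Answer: 321191289/400 ≈ 8.0298e+5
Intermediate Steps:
x(O) = 390894 + 246*O (x(O) = 6*(41*(O + 1589)) = 6*(41*(1589 + O)) = 6*(65149 + 41*O) = 390894 + 246*O)
M(X) = -4/X - X**2/16 (M(X) = X**2*(-1/16) - 4/X = -X**2/16 - 4/X = -4/X - X**2/16)
J(h) = h**2
J(M(-10)) + x(1675) = ((1/16)*(-64 - 1*(-10)**3)/(-10))**2 + (390894 + 246*1675) = ((1/16)*(-1/10)*(-64 - 1*(-1000)))**2 + (390894 + 412050) = ((1/16)*(-1/10)*(-64 + 1000))**2 + 802944 = ((1/16)*(-1/10)*936)**2 + 802944 = (-117/20)**2 + 802944 = 13689/400 + 802944 = 321191289/400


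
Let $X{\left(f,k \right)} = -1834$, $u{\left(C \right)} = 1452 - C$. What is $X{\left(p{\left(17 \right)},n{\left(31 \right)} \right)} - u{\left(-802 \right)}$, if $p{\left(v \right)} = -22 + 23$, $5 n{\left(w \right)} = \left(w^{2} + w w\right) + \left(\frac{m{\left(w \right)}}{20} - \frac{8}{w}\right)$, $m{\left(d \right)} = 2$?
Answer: $-4088$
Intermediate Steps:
$n{\left(w \right)} = \frac{1}{50} - \frac{8}{5 w} + \frac{2 w^{2}}{5}$ ($n{\left(w \right)} = \frac{\left(w^{2} + w w\right) + \left(\frac{2}{20} - \frac{8}{w}\right)}{5} = \frac{\left(w^{2} + w^{2}\right) + \left(2 \cdot \frac{1}{20} - \frac{8}{w}\right)}{5} = \frac{2 w^{2} + \left(\frac{1}{10} - \frac{8}{w}\right)}{5} = \frac{\frac{1}{10} - \frac{8}{w} + 2 w^{2}}{5} = \frac{1}{50} - \frac{8}{5 w} + \frac{2 w^{2}}{5}$)
$p{\left(v \right)} = 1$
$X{\left(p{\left(17 \right)},n{\left(31 \right)} \right)} - u{\left(-802 \right)} = -1834 - \left(1452 - -802\right) = -1834 - \left(1452 + 802\right) = -1834 - 2254 = -4088$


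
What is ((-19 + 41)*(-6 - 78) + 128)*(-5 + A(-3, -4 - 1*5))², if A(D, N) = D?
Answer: -110080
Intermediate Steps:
((-19 + 41)*(-6 - 78) + 128)*(-5 + A(-3, -4 - 1*5))² = ((-19 + 41)*(-6 - 78) + 128)*(-5 - 3)² = (22*(-84) + 128)*(-8)² = (-1848 + 128)*64 = -1720*64 = -110080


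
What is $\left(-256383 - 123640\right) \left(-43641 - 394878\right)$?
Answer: $166647305937$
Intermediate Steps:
$\left(-256383 - 123640\right) \left(-43641 - 394878\right) = \left(-380023\right) \left(-438519\right) = 166647305937$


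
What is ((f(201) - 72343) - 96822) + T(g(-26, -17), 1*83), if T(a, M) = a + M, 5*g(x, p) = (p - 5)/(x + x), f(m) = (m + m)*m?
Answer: -11476389/130 ≈ -88280.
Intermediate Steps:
f(m) = 2*m² (f(m) = (2*m)*m = 2*m²)
g(x, p) = (-5 + p)/(10*x) (g(x, p) = ((p - 5)/(x + x))/5 = ((-5 + p)/((2*x)))/5 = ((-5 + p)*(1/(2*x)))/5 = ((-5 + p)/(2*x))/5 = (-5 + p)/(10*x))
T(a, M) = M + a
((f(201) - 72343) - 96822) + T(g(-26, -17), 1*83) = ((2*201² - 72343) - 96822) + (1*83 + (⅒)*(-5 - 17)/(-26)) = ((2*40401 - 72343) - 96822) + (83 + (⅒)*(-1/26)*(-22)) = ((80802 - 72343) - 96822) + (83 + 11/130) = (8459 - 96822) + 10801/130 = -88363 + 10801/130 = -11476389/130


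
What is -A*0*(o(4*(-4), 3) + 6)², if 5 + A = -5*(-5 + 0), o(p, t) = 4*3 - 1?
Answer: 0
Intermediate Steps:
o(p, t) = 11 (o(p, t) = 12 - 1 = 11)
A = 20 (A = -5 - 5*(-5 + 0) = -5 - 5*(-5) = -5 + 25 = 20)
-A*0*(o(4*(-4), 3) + 6)² = -20*0*(11 + 6)² = -0*17² = -0*289 = -1*0 = 0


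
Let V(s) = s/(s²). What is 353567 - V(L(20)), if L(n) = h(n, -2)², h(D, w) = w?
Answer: 1414267/4 ≈ 3.5357e+5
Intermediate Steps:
L(n) = 4 (L(n) = (-2)² = 4)
V(s) = 1/s (V(s) = s/s² = 1/s)
353567 - V(L(20)) = 353567 - 1/4 = 353567 - 1*¼ = 353567 - ¼ = 1414267/4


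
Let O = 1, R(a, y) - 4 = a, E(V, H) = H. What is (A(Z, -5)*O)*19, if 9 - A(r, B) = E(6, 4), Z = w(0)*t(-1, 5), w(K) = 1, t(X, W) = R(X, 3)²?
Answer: 95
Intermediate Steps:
R(a, y) = 4 + a
t(X, W) = (4 + X)²
Z = 9 (Z = 1*(4 - 1)² = 1*3² = 1*9 = 9)
A(r, B) = 5 (A(r, B) = 9 - 1*4 = 9 - 4 = 5)
(A(Z, -5)*O)*19 = (5*1)*19 = 5*19 = 95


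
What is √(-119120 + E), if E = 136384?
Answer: 4*√1079 ≈ 131.39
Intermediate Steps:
√(-119120 + E) = √(-119120 + 136384) = √17264 = 4*√1079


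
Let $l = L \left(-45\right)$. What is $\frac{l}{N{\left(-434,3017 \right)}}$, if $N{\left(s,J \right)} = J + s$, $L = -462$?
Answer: $\frac{330}{41} \approx 8.0488$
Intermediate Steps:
$l = 20790$ ($l = \left(-462\right) \left(-45\right) = 20790$)
$\frac{l}{N{\left(-434,3017 \right)}} = \frac{20790}{3017 - 434} = \frac{20790}{2583} = 20790 \cdot \frac{1}{2583} = \frac{330}{41}$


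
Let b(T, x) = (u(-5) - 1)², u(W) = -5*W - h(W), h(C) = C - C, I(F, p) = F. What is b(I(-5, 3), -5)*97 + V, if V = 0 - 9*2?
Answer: 55854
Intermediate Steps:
h(C) = 0
u(W) = -5*W (u(W) = -5*W - 1*0 = -5*W + 0 = -5*W)
b(T, x) = 576 (b(T, x) = (-5*(-5) - 1)² = (25 - 1)² = 24² = 576)
V = -18 (V = 0 - 18 = -18)
b(I(-5, 3), -5)*97 + V = 576*97 - 18 = 55872 - 18 = 55854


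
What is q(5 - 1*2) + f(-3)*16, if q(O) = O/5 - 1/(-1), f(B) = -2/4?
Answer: -32/5 ≈ -6.4000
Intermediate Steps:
f(B) = -1/2 (f(B) = -2*1/4 = -1/2)
q(O) = 1 + O/5 (q(O) = O*(1/5) - 1*(-1) = O/5 + 1 = 1 + O/5)
q(5 - 1*2) + f(-3)*16 = (1 + (5 - 1*2)/5) - 1/2*16 = (1 + (5 - 2)/5) - 8 = (1 + (1/5)*3) - 8 = (1 + 3/5) - 8 = 8/5 - 8 = -32/5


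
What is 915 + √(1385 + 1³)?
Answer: 915 + 3*√154 ≈ 952.23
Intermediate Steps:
915 + √(1385 + 1³) = 915 + √(1385 + 1) = 915 + √1386 = 915 + 3*√154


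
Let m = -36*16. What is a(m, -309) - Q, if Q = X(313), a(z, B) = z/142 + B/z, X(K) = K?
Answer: -4314799/13632 ≈ -316.52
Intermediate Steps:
m = -576
a(z, B) = z/142 + B/z (a(z, B) = z*(1/142) + B/z = z/142 + B/z)
Q = 313
a(m, -309) - Q = ((1/142)*(-576) - 309/(-576)) - 1*313 = (-288/71 - 309*(-1/576)) - 313 = (-288/71 + 103/192) - 313 = -47983/13632 - 313 = -4314799/13632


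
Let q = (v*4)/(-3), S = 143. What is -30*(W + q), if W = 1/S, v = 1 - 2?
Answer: -5750/143 ≈ -40.210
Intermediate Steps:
v = -1
W = 1/143 ≈ 0.0069930
q = 4/3 (q = -1*4/(-3) = -4*(-1/3) = 4/3 ≈ 1.3333)
-30*(W + q) = -30*(1/143 + 4/3) = -30*575/429 = -5750/143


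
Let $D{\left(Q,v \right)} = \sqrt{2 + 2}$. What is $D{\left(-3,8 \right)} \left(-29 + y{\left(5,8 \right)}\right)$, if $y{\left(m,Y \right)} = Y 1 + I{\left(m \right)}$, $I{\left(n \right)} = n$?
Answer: $-32$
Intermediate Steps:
$D{\left(Q,v \right)} = 2$ ($D{\left(Q,v \right)} = \sqrt{4} = 2$)
$y{\left(m,Y \right)} = Y + m$ ($y{\left(m,Y \right)} = Y 1 + m = Y + m$)
$D{\left(-3,8 \right)} \left(-29 + y{\left(5,8 \right)}\right) = 2 \left(-29 + \left(8 + 5\right)\right) = 2 \left(-29 + 13\right) = 2 \left(-16\right) = -32$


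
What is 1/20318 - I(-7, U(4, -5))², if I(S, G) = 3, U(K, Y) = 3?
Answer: -182861/20318 ≈ -9.0000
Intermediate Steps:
1/20318 - I(-7, U(4, -5))² = 1/20318 - 1*3² = 1/20318 - 1*9 = 1/20318 - 9 = -182861/20318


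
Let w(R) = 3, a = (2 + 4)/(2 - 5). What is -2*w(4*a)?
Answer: -6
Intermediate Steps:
a = -2 (a = 6/(-3) = 6*(-⅓) = -2)
-2*w(4*a) = -2*3 = -6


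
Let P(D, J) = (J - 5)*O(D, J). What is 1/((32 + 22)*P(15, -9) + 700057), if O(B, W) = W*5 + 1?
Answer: 1/733321 ≈ 1.3637e-6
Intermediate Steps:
O(B, W) = 1 + 5*W (O(B, W) = 5*W + 1 = 1 + 5*W)
P(D, J) = (1 + 5*J)*(-5 + J) (P(D, J) = (J - 5)*(1 + 5*J) = (-5 + J)*(1 + 5*J) = (1 + 5*J)*(-5 + J))
1/((32 + 22)*P(15, -9) + 700057) = 1/((32 + 22)*((1 + 5*(-9))*(-5 - 9)) + 700057) = 1/(54*((1 - 45)*(-14)) + 700057) = 1/(54*(-44*(-14)) + 700057) = 1/(54*616 + 700057) = 1/(33264 + 700057) = 1/733321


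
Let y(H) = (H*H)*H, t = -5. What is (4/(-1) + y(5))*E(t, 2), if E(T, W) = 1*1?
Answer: 121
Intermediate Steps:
E(T, W) = 1
y(H) = H³ (y(H) = H²*H = H³)
(4/(-1) + y(5))*E(t, 2) = (4/(-1) + 5³)*1 = (4*(-1) + 125)*1 = (-4 + 125)*1 = 121*1 = 121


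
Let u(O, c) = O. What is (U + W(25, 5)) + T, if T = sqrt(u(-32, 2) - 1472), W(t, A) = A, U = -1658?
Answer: -1653 + 4*I*sqrt(94) ≈ -1653.0 + 38.781*I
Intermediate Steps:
T = 4*I*sqrt(94) (T = sqrt(-32 - 1472) = sqrt(-1504) = 4*I*sqrt(94) ≈ 38.781*I)
(U + W(25, 5)) + T = (-1658 + 5) + 4*I*sqrt(94) = -1653 + 4*I*sqrt(94)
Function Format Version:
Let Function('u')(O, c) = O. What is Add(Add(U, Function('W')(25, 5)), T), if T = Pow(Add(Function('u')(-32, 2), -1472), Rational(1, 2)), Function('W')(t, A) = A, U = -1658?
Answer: Add(-1653, Mul(4, I, Pow(94, Rational(1, 2)))) ≈ Add(-1653.0, Mul(38.781, I))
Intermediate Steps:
T = Mul(4, I, Pow(94, Rational(1, 2))) (T = Pow(Add(-32, -1472), Rational(1, 2)) = Pow(-1504, Rational(1, 2)) = Mul(4, I, Pow(94, Rational(1, 2))) ≈ Mul(38.781, I))
Add(Add(U, Function('W')(25, 5)), T) = Add(Add(-1658, 5), Mul(4, I, Pow(94, Rational(1, 2)))) = Add(-1653, Mul(4, I, Pow(94, Rational(1, 2))))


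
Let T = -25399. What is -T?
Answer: 25399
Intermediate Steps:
-T = -1*(-25399) = 25399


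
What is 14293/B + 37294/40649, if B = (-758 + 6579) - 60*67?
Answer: 648162651/73208849 ≈ 8.8536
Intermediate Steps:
B = 1801 (B = 5821 - 1*4020 = 5821 - 4020 = 1801)
14293/B + 37294/40649 = 14293/1801 + 37294/40649 = 648162651/73208849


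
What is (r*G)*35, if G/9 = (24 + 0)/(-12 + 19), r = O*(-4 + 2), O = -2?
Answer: 4320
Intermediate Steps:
r = 4 (r = -2*(-4 + 2) = -2*(-2) = 4)
G = 216/7 (G = 9*((24 + 0)/(-12 + 19)) = 9*(24/7) = 216/7 ≈ 30.857)
(r*G)*35 = (4*(216/7))*35 = (864/7)*35 = 4320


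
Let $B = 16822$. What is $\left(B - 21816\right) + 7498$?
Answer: $2504$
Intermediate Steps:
$\left(B - 21816\right) + 7498 = \left(16822 - 21816\right) + 7498 = -4994 + 7498 = 2504$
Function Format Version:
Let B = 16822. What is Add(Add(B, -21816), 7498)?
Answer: 2504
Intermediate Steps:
Add(Add(B, -21816), 7498) = Add(Add(16822, -21816), 7498) = Add(-4994, 7498) = 2504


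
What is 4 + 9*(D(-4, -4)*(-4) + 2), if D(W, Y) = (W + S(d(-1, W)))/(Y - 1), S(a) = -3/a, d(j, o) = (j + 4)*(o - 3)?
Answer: -202/35 ≈ -5.7714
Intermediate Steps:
d(j, o) = (-3 + o)*(4 + j) (d(j, o) = (4 + j)*(-3 + o) = (-3 + o)*(4 + j))
D(W, Y) = (W - 3/(-9 + 3*W))/(-1 + Y) (D(W, Y) = (W - 3/(-12 - 3*(-1) + 4*W - W))/(Y - 1) = (W - 3/(-12 + 3 + 4*W - W))/(-1 + Y) = (W - 3/(-9 + 3*W))/(-1 + Y))
4 + 9*(D(-4, -4)*(-4) + 2) = 4 + 9*(((-1 - 4*(-3 - 4))/((-1 - 4)*(-3 - 4)))*(-4) + 2) = 4 + 9*(((-1 - 4*(-7))/(-5*(-7)))*(-4) + 2) = 4 + 9*(-1/5*(-1/7)*(-1 + 28)*(-4) + 2) = 4 + 9*(-1/5*(-1/7)*27*(-4) + 2) = 4 + 9*((27/35)*(-4) + 2) = 4 + 9*(-108/35 + 2) = 4 + 9*(-38/35) = 4 - 342/35 = -202/35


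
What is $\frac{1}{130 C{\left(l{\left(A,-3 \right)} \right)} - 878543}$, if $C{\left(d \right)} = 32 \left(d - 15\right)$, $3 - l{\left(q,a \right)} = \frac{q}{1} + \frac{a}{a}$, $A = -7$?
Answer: $- \frac{1}{903503} \approx -1.1068 \cdot 10^{-6}$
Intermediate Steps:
$l{\left(q,a \right)} = 2 - q$ ($l{\left(q,a \right)} = 3 - \left(\frac{q}{1} + \frac{a}{a}\right) = 3 - \left(q 1 + 1\right) = 3 - \left(q + 1\right) = 3 - \left(1 + q\right) = 2 - q$)
$C{\left(d \right)} = -480 + 32 d$ ($C{\left(d \right)} = 32 \left(-15 + d\right) = -480 + 32 d$)
$\frac{1}{130 C{\left(l{\left(A,-3 \right)} \right)} - 878543} = \frac{1}{130 \left(-480 + 32 \left(2 - -7\right)\right) - 878543} = \frac{1}{130 \left(-480 + 32 \left(2 + 7\right)\right) - 878543} = \frac{1}{130 \left(-480 + 32 \cdot 9\right) - 878543} = \frac{1}{130 \left(-480 + 288\right) - 878543} = \frac{1}{130 \left(-192\right) - 878543} = \frac{1}{-24960 - 878543} = \frac{1}{-903503} = - \frac{1}{903503}$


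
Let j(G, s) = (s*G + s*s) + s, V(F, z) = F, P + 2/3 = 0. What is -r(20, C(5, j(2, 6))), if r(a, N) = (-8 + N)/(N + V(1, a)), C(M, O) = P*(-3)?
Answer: 2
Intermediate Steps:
P = -2/3 (P = -2/3 + 0 = -2/3 ≈ -0.66667)
j(G, s) = s + s**2 + G*s (j(G, s) = (G*s + s**2) + s = (s**2 + G*s) + s = s + s**2 + G*s)
C(M, O) = 2 (C(M, O) = -2/3*(-3) = 2)
r(a, N) = (-8 + N)/(1 + N) (r(a, N) = (-8 + N)/(N + 1) = (-8 + N)/(1 + N))
-r(20, C(5, j(2, 6))) = -(-8 + 2)/(1 + 2) = -(-6)/3 = -1*(-2) = 2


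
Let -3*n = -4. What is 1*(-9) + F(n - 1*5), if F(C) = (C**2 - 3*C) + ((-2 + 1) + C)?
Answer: 97/9 ≈ 10.778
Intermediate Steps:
n = 4/3 (n = -1/3*(-4) = 4/3 ≈ 1.3333)
F(C) = -1 + C**2 - 2*C (F(C) = (C**2 - 3*C) + (-1 + C) = -1 + C**2 - 2*C)
1*(-9) + F(n - 1*5) = 1*(-9) + (-1 + (4/3 - 1*5)**2 - 2*(4/3 - 1*5)) = -9 + (-1 + (4/3 - 5)**2 - 2*(4/3 - 5)) = -9 + (-1 + (-11/3)**2 - 2*(-11/3)) = -9 + (-1 + 121/9 + 22/3) = -9 + 178/9 = 97/9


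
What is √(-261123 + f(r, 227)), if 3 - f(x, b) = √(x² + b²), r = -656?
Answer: √(-261120 - √481865) ≈ 511.68*I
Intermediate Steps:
f(x, b) = 3 - √(b² + x²) (f(x, b) = 3 - √(x² + b²) = 3 - √(b² + x²))
√(-261123 + f(r, 227)) = √(-261123 + (3 - √(227² + (-656)²))) = √(-261123 + (3 - √(51529 + 430336))) = √(-261123 + (3 - √481865)) = √(-261120 - √481865)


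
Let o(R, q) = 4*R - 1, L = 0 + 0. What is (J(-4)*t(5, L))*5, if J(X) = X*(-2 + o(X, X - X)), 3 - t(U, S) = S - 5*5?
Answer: 10640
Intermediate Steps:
L = 0
o(R, q) = -1 + 4*R
t(U, S) = 28 - S (t(U, S) = 3 - (S - 5*5) = 3 - (S - 25) = 3 - (-25 + S) = 3 + (25 - S) = 28 - S)
J(X) = X*(-3 + 4*X) (J(X) = X*(-2 + (-1 + 4*X)) = X*(-3 + 4*X))
(J(-4)*t(5, L))*5 = ((-4*(-3 + 4*(-4)))*(28 - 1*0))*5 = ((-4*(-3 - 16))*(28 + 0))*5 = (-4*(-19)*28)*5 = (76*28)*5 = 2128*5 = 10640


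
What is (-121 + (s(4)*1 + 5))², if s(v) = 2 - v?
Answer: 13924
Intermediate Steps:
(-121 + (s(4)*1 + 5))² = (-121 + ((2 - 1*4)*1 + 5))² = (-121 + ((2 - 4)*1 + 5))² = (-121 + (-2*1 + 5))² = (-121 + (-2 + 5))² = (-121 + 3)² = (-118)² = 13924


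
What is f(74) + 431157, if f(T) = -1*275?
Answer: 430882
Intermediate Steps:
f(T) = -275
f(74) + 431157 = -275 + 431157 = 430882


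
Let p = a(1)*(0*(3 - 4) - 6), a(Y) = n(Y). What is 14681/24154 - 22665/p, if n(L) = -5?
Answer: -9116833/12077 ≈ -754.89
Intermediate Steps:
a(Y) = -5
p = 30 (p = -5*(0*(3 - 4) - 6) = -5*(0*(-1) - 6) = -5*(0 - 6) = -5*(-6) = 30)
14681/24154 - 22665/p = 14681/24154 - 22665/30 = 14681*(1/24154) - 22665*1/30 = 14681/24154 - 1511/2 = -9116833/12077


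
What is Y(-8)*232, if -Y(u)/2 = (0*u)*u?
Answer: 0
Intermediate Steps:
Y(u) = 0 (Y(u) = -2*0*u*u = -0*u = -2*0 = 0)
Y(-8)*232 = 0*232 = 0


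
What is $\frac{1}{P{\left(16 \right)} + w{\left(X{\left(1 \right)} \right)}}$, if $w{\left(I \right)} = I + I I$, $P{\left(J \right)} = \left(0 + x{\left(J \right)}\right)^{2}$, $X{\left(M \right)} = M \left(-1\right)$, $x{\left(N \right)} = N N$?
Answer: $\frac{1}{65536} \approx 1.5259 \cdot 10^{-5}$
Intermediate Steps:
$x{\left(N \right)} = N^{2}$
$X{\left(M \right)} = - M$
$P{\left(J \right)} = J^{4}$ ($P{\left(J \right)} = \left(0 + J^{2}\right)^{2} = \left(J^{2}\right)^{2} = J^{4}$)
$w{\left(I \right)} = I + I^{2}$
$\frac{1}{P{\left(16 \right)} + w{\left(X{\left(1 \right)} \right)}} = \frac{1}{16^{4} + \left(-1\right) 1 \left(1 - 1\right)} = \frac{1}{65536 - \left(1 - 1\right)} = \frac{1}{65536 - 0} = \frac{1}{65536 + 0} = \frac{1}{65536}$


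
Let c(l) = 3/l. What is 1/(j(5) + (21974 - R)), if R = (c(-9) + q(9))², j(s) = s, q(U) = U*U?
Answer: 9/139247 ≈ 6.4633e-5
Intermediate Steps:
q(U) = U²
R = 58564/9 (R = (3/(-9) + 9²)² = (3*(-⅑) + 81)² = (-⅓ + 81)² = (242/3)² = 58564/9 ≈ 6507.1)
1/(j(5) + (21974 - R)) = 1/(5 + (21974 - 1*58564/9)) = 1/(5 + (21974 - 58564/9)) = 1/(5 + 139202/9) = 1/(139247/9) = 9/139247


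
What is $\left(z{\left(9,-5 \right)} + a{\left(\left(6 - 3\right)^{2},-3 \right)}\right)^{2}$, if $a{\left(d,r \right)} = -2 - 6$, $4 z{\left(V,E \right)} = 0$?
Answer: $64$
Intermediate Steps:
$z{\left(V,E \right)} = 0$ ($z{\left(V,E \right)} = \frac{1}{4} \cdot 0 = 0$)
$a{\left(d,r \right)} = -8$ ($a{\left(d,r \right)} = -2 - 6 = -8$)
$\left(z{\left(9,-5 \right)} + a{\left(\left(6 - 3\right)^{2},-3 \right)}\right)^{2} = \left(0 - 8\right)^{2} = \left(-8\right)^{2} = 64$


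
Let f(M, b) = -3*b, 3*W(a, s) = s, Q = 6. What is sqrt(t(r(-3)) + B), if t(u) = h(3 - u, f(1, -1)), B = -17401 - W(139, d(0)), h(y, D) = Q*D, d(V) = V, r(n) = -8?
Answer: I*sqrt(17383) ≈ 131.84*I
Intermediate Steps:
W(a, s) = s/3
h(y, D) = 6*D
B = -17401 (B = -17401 - 0/3 = -17401 - 1*0 = -17401 + 0 = -17401)
t(u) = 18 (t(u) = 6*(-3*(-1)) = 6*3 = 18)
sqrt(t(r(-3)) + B) = sqrt(18 - 17401) = sqrt(-17383) = I*sqrt(17383)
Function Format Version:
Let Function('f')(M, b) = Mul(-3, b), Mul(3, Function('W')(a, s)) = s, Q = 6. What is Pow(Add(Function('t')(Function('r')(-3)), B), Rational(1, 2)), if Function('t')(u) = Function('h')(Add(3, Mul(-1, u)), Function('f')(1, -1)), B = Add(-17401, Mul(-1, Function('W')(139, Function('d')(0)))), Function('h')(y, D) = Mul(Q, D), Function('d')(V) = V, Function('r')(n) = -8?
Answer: Mul(I, Pow(17383, Rational(1, 2))) ≈ Mul(131.84, I)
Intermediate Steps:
Function('W')(a, s) = Mul(Rational(1, 3), s)
Function('h')(y, D) = Mul(6, D)
B = -17401 (B = Add(-17401, Mul(-1, Mul(Rational(1, 3), 0))) = Add(-17401, Mul(-1, 0)) = Add(-17401, 0) = -17401)
Function('t')(u) = 18 (Function('t')(u) = Mul(6, Mul(-3, -1)) = Mul(6, 3) = 18)
Pow(Add(Function('t')(Function('r')(-3)), B), Rational(1, 2)) = Pow(Add(18, -17401), Rational(1, 2)) = Pow(-17383, Rational(1, 2)) = Mul(I, Pow(17383, Rational(1, 2)))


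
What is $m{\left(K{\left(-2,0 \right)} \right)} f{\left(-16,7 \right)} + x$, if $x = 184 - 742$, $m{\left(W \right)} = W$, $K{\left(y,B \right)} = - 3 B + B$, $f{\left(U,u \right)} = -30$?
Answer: $-558$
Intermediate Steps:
$K{\left(y,B \right)} = - 2 B$
$x = -558$ ($x = 184 - 742 = -558$)
$m{\left(K{\left(-2,0 \right)} \right)} f{\left(-16,7 \right)} + x = \left(-2\right) 0 \left(-30\right) - 558 = 0 \left(-30\right) - 558 = 0 - 558 = -558$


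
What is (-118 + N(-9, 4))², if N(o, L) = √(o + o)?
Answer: 13906 - 708*I*√2 ≈ 13906.0 - 1001.3*I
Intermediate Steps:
N(o, L) = √2*√o (N(o, L) = √(2*o) = √2*√o)
(-118 + N(-9, 4))² = (-118 + √2*√(-9))² = (-118 + √2*(3*I))² = (-118 + 3*I*√2)²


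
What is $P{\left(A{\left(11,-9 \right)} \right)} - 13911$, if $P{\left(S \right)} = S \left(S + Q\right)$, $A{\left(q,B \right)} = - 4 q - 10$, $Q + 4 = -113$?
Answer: $-4677$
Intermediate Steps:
$Q = -117$ ($Q = -4 - 113 = -117$)
$A{\left(q,B \right)} = -10 - 4 q$
$P{\left(S \right)} = S \left(-117 + S\right)$ ($P{\left(S \right)} = S \left(S - 117\right) = S \left(-117 + S\right)$)
$P{\left(A{\left(11,-9 \right)} \right)} - 13911 = \left(-10 - 44\right) \left(-117 - 54\right) - 13911 = - 54 \left(-117 - 54\right) - 13911 = \left(-54\right) \left(-171\right) - 13911 = 9234 - 13911 = -4677$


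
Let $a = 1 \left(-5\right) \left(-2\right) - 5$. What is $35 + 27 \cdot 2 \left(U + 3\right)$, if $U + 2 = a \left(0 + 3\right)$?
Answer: $899$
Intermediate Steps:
$a = 5$ ($a = \left(-5\right) \left(-2\right) - 5 = 10 - 5 = 5$)
$U = 13$ ($U = -2 + 5 \left(0 + 3\right) = -2 + 5 \cdot 3 = -2 + 15 = 13$)
$35 + 27 \cdot 2 \left(U + 3\right) = 35 + 27 \cdot 2 \left(13 + 3\right) = 35 + 27 \cdot 2 \cdot 16 = 35 + 27 \cdot 32 = 35 + 864 = 899$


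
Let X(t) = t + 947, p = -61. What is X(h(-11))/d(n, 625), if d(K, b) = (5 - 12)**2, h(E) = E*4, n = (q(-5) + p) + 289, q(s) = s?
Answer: 129/7 ≈ 18.429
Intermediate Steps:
n = 223 (n = (-5 - 61) + 289 = -66 + 289 = 223)
h(E) = 4*E
d(K, b) = 49 (d(K, b) = (-7)**2 = 49)
X(t) = 947 + t
X(h(-11))/d(n, 625) = (947 + 4*(-11))/49 = (947 - 44)*(1/49) = 903*(1/49) = 129/7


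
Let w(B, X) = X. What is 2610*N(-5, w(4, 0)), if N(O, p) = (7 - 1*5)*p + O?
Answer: -13050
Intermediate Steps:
N(O, p) = O + 2*p (N(O, p) = (7 - 5)*p + O = 2*p + O = O + 2*p)
2610*N(-5, w(4, 0)) = 2610*(-5 + 2*0) = 2610*(-5 + 0) = 2610*(-5) = -13050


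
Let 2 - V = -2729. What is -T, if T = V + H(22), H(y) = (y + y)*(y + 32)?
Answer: -5107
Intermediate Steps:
H(y) = 2*y*(32 + y) (H(y) = (2*y)*(32 + y) = 2*y*(32 + y))
V = 2731 (V = 2 - 1*(-2729) = 2 + 2729 = 2731)
T = 5107 (T = 2731 + 2*22*(32 + 22) = 2731 + 2*22*54 = 2731 + 2376 = 5107)
-T = -1*5107 = -5107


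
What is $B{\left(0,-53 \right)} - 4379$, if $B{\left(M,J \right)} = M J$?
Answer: $-4379$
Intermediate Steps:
$B{\left(M,J \right)} = J M$
$B{\left(0,-53 \right)} - 4379 = \left(-53\right) 0 - 4379 = 0 - 4379 = -4379$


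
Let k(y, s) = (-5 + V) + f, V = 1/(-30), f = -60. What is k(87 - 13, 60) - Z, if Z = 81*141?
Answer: -344581/30 ≈ -11486.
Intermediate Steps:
V = -1/30 ≈ -0.033333
k(y, s) = -1951/30 (k(y, s) = (-5 - 1/30) - 60 = -151/30 - 60 = -1951/30)
Z = 11421
k(87 - 13, 60) - Z = -1951/30 - 1*11421 = -1951/30 - 11421 = -344581/30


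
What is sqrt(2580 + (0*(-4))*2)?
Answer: 2*sqrt(645) ≈ 50.794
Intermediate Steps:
sqrt(2580 + (0*(-4))*2) = sqrt(2580 + 0*2) = sqrt(2580 + 0) = sqrt(2580) = 2*sqrt(645)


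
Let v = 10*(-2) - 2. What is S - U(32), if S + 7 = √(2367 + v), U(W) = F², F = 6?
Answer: -43 + √2345 ≈ 5.4252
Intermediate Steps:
v = -22 (v = -20 - 2 = -22)
U(W) = 36 (U(W) = 6² = 36)
S = -7 + √2345 (S = -7 + √(2367 - 22) = -7 + √2345 ≈ 41.425)
S - U(32) = (-7 + √2345) - 1*36 = (-7 + √2345) - 36 = -43 + √2345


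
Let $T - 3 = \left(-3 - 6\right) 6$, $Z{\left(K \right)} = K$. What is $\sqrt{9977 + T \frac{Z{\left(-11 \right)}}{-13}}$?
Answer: $\frac{2 \sqrt{419705}}{13} \approx 99.669$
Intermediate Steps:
$T = -51$ ($T = 3 + \left(-3 - 6\right) 6 = 3 - 54 = -51$)
$\sqrt{9977 + T \frac{Z{\left(-11 \right)}}{-13}} = \sqrt{9977 - 51 \left(- \frac{11}{-13}\right)} = \sqrt{9977 - 51 \left(\left(-11\right) \left(- \frac{1}{13}\right)\right)} = \sqrt{9977 - \frac{561}{13}} = \sqrt{\frac{129140}{13}} = \frac{2 \sqrt{419705}}{13}$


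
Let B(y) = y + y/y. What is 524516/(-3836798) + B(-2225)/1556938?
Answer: -206292982690/1493414151131 ≈ -0.13814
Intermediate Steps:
B(y) = 1 + y (B(y) = y + 1 = 1 + y)
524516/(-3836798) + B(-2225)/1556938 = 524516/(-3836798) + (1 - 2225)/1556938 = 524516*(-1/3836798) - 2224*1/1556938 = -262258/1918399 - 1112/778469 = -206292982690/1493414151131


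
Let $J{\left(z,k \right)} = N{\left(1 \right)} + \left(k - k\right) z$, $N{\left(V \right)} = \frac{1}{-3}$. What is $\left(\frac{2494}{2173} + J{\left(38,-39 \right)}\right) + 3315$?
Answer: $\frac{21615794}{6519} \approx 3315.8$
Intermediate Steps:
$N{\left(V \right)} = - \frac{1}{3}$
$J{\left(z,k \right)} = - \frac{1}{3}$ ($J{\left(z,k \right)} = - \frac{1}{3} + \left(k - k\right) z = - \frac{1}{3} + 0 z = - \frac{1}{3} + 0 = - \frac{1}{3}$)
$\left(\frac{2494}{2173} + J{\left(38,-39 \right)}\right) + 3315 = \left(\frac{2494}{2173} - \frac{1}{3}\right) + 3315 = \frac{5309}{6519} + 3315 = \frac{21615794}{6519}$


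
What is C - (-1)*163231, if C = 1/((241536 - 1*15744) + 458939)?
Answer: 111769325862/684731 ≈ 1.6323e+5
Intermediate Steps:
C = 1/684731 (C = 1/((241536 - 15744) + 458939) = 1/(225792 + 458939) = 1/684731 ≈ 1.4604e-6)
C - (-1)*163231 = 1/684731 - (-1)*163231 = 1/684731 - 1*(-163231) = 1/684731 + 163231 = 111769325862/684731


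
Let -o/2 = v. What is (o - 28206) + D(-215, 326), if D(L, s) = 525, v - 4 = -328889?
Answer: 630089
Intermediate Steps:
v = -328885 (v = 4 - 328889 = -328885)
o = 657770 (o = -2*(-328885) = 657770)
(o - 28206) + D(-215, 326) = (657770 - 28206) + 525 = 629564 + 525 = 630089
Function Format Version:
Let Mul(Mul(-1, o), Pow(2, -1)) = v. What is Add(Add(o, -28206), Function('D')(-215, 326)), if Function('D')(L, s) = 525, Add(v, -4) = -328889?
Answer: 630089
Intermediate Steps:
v = -328885 (v = Add(4, -328889) = -328885)
o = 657770 (o = Mul(-2, -328885) = 657770)
Add(Add(o, -28206), Function('D')(-215, 326)) = Add(Add(657770, -28206), 525) = Add(629564, 525) = 630089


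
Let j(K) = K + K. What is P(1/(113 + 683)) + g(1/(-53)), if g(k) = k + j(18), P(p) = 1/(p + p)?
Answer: 23001/53 ≈ 433.98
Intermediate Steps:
P(p) = 1/(2*p)
j(K) = 2*K
g(k) = 36 + k (g(k) = k + 2*18 = k + 36 = 36 + k)
P(1/(113 + 683)) + g(1/(-53)) = 1/(2*(1/(113 + 683))) + (36 + 1/(-53)) = 1/(2*(1/796)) + (36 - 1/53) = 1/(2*(1/796)) + 1907/53 = (½)*796 + 1907/53 = 398 + 1907/53 = 23001/53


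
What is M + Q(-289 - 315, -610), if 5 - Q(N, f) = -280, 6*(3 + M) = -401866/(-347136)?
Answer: 293877989/1041408 ≈ 282.19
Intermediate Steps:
M = -2923291/1041408 (M = -3 + (-401866/(-347136))/6 = -3 + (-401866*(-1/347136))/6 = -3 + (⅙)*(200933/173568) = -3 + 200933/1041408 = -2923291/1041408 ≈ -2.8071)
Q(N, f) = 285 (Q(N, f) = 5 - 1*(-280) = 5 + 280 = 285)
M + Q(-289 - 315, -610) = -2923291/1041408 + 285 = 293877989/1041408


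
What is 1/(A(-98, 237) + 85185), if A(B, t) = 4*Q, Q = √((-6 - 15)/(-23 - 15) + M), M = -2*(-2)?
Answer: 1618515/137873198891 - 2*√6574/137873198891 ≈ 1.1738e-5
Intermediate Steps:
M = 4
Q = √6574/38 (Q = √((-6 - 15)/(-23 - 15) + 4) = √(-21/(-38) + 4) = √(-21*(-1/38) + 4) = √(21/38 + 4) = √(173/38) = √6574/38 ≈ 2.1337)
A(B, t) = 2*√6574/19 (A(B, t) = 4*(√6574/38) = 2*√6574/19)
1/(A(-98, 237) + 85185) = 1/(2*√6574/19 + 85185) = 1/(85185 + 2*√6574/19)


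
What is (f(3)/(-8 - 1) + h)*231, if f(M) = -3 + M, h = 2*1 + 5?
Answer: 1617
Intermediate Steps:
h = 7 (h = 2 + 5 = 7)
(f(3)/(-8 - 1) + h)*231 = ((-3 + 3)/(-8 - 1) + 7)*231 = (0/(-9) + 7)*231 = (0*(-1/9) + 7)*231 = (0 + 7)*231 = 7*231 = 1617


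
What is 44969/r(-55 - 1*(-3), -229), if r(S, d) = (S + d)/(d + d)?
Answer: 20595802/281 ≈ 73295.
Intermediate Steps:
r(S, d) = (S + d)/(2*d) (r(S, d) = (S + d)/((2*d)) = (S + d)*(1/(2*d)) = (S + d)/(2*d))
44969/r(-55 - 1*(-3), -229) = 44969/(((1/2)*((-55 - 1*(-3)) - 229)/(-229))) = 44969/(((1/2)*(-1/229)*((-55 + 3) - 229))) = 44969/(((1/2)*(-1/229)*(-52 - 229))) = 44969/(((1/2)*(-1/229)*(-281))) = 44969/(281/458) = 44969*(458/281) = 20595802/281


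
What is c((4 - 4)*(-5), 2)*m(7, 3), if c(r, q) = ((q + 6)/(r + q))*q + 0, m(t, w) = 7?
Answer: 56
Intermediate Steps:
c(r, q) = q*(6 + q)/(q + r) (c(r, q) = ((6 + q)/(q + r))*q + 0 = q*(6 + q)/(q + r) + 0 = q*(6 + q)/(q + r))
c((4 - 4)*(-5), 2)*m(7, 3) = (2*(6 + 2)/(2 + (4 - 4)*(-5)))*7 = (2*8/(2 + 0*(-5)))*7 = (2*8/(2 + 0))*7 = (2*8/2)*7 = (2*(1/2)*8)*7 = 8*7 = 56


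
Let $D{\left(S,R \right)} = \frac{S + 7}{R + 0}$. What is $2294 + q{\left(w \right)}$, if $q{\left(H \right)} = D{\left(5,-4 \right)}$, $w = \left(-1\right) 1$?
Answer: $2291$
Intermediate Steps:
$D{\left(S,R \right)} = \frac{7 + S}{R}$
$w = -1$
$q{\left(H \right)} = -3$ ($q{\left(H \right)} = \frac{7 + 5}{-4} = \left(- \frac{1}{4}\right) 12 = -3$)
$2294 + q{\left(w \right)} = 2294 - 3 = 2291$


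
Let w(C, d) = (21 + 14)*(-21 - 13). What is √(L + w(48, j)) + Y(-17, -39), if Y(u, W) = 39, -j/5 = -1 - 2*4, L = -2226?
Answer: 39 + 2*I*√854 ≈ 39.0 + 58.447*I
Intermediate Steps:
j = 45 (j = -5*(-1 - 2*4) = -5*(-1 - 8) = -5*(-9) = 45)
w(C, d) = -1190 (w(C, d) = 35*(-34) = -1190)
√(L + w(48, j)) + Y(-17, -39) = √(-2226 - 1190) + 39 = √(-3416) + 39 = 2*I*√854 + 39 = 39 + 2*I*√854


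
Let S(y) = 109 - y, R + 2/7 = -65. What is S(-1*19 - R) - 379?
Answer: -2214/7 ≈ -316.29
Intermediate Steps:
R = -457/7 (R = -2/7 - 65 = -457/7 ≈ -65.286)
S(-1*19 - R) - 379 = (109 - (-1*19 - 1*(-457/7))) - 379 = (109 - (-19 + 457/7)) - 379 = (109 - 1*324/7) - 379 = (109 - 324/7) - 379 = 439/7 - 379 = -2214/7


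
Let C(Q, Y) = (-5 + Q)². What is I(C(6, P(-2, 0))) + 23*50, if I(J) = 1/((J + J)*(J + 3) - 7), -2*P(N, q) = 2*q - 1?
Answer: 1151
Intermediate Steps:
P(N, q) = ½ - q (P(N, q) = -(2*q - 1)/2 = -(-1 + 2*q)/2 = ½ - q)
I(J) = 1/(-7 + 2*J*(3 + J)) (I(J) = 1/((2*J)*(3 + J) - 7) = 1/(2*J*(3 + J) - 7) = 1/(-7 + 2*J*(3 + J)))
I(C(6, P(-2, 0))) + 23*50 = 1/(-7 + 2*((-5 + 6)²)² + 6*(-5 + 6)²) + 23*50 = 1/(-7 + 2*(1²)² + 6*1²) + 1150 = 1/(-7 + 2*1² + 6*1) + 1150 = 1/(-7 + 2*1 + 6) + 1150 = 1/(-7 + 2 + 6) + 1150 = 1/1 + 1150 = 1 + 1150 = 1151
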